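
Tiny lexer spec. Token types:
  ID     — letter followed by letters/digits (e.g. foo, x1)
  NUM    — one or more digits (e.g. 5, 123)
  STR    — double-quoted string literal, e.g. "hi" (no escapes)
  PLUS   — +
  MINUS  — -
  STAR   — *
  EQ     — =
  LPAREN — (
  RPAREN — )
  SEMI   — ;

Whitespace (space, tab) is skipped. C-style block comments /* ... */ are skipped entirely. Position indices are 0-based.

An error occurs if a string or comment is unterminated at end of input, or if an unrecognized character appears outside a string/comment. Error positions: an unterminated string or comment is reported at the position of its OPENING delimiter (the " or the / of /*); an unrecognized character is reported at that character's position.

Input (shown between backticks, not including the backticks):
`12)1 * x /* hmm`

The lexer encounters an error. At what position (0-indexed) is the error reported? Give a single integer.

Answer: 9

Derivation:
pos=0: emit NUM '12' (now at pos=2)
pos=2: emit RPAREN ')'
pos=3: emit NUM '1' (now at pos=4)
pos=5: emit STAR '*'
pos=7: emit ID 'x' (now at pos=8)
pos=9: enter COMMENT mode (saw '/*')
pos=9: ERROR — unterminated comment (reached EOF)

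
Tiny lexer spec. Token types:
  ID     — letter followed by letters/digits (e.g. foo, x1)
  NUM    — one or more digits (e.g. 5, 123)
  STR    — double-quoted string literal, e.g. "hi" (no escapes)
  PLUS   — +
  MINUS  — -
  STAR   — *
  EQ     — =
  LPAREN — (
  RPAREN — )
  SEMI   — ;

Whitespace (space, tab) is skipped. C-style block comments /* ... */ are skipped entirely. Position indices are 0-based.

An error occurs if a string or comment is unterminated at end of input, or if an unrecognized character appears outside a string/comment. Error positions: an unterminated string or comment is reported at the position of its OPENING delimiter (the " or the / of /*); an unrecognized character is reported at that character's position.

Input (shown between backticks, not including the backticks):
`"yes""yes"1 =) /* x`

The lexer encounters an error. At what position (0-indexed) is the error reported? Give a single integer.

Answer: 15

Derivation:
pos=0: enter STRING mode
pos=0: emit STR "yes" (now at pos=5)
pos=5: enter STRING mode
pos=5: emit STR "yes" (now at pos=10)
pos=10: emit NUM '1' (now at pos=11)
pos=12: emit EQ '='
pos=13: emit RPAREN ')'
pos=15: enter COMMENT mode (saw '/*')
pos=15: ERROR — unterminated comment (reached EOF)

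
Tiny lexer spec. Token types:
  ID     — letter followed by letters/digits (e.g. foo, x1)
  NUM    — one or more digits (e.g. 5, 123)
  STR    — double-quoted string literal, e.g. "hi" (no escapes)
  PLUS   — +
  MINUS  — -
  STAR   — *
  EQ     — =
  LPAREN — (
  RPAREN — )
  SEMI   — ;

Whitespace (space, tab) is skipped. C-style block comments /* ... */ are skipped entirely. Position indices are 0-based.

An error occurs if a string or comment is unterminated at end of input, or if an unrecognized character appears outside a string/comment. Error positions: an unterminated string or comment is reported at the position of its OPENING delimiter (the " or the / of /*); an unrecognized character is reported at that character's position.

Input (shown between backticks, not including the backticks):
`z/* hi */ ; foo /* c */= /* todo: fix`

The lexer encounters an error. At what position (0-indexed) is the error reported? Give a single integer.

Answer: 25

Derivation:
pos=0: emit ID 'z' (now at pos=1)
pos=1: enter COMMENT mode (saw '/*')
exit COMMENT mode (now at pos=9)
pos=10: emit SEMI ';'
pos=12: emit ID 'foo' (now at pos=15)
pos=16: enter COMMENT mode (saw '/*')
exit COMMENT mode (now at pos=23)
pos=23: emit EQ '='
pos=25: enter COMMENT mode (saw '/*')
pos=25: ERROR — unterminated comment (reached EOF)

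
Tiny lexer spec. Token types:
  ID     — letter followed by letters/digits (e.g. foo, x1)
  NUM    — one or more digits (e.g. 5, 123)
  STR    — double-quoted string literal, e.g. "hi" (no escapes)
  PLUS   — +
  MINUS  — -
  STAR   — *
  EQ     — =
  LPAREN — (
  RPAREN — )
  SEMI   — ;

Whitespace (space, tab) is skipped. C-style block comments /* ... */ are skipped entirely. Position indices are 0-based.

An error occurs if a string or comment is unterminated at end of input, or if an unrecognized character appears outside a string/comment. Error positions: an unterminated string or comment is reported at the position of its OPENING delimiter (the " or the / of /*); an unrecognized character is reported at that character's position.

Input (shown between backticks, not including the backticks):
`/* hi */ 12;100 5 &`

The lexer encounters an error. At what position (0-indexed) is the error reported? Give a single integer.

pos=0: enter COMMENT mode (saw '/*')
exit COMMENT mode (now at pos=8)
pos=9: emit NUM '12' (now at pos=11)
pos=11: emit SEMI ';'
pos=12: emit NUM '100' (now at pos=15)
pos=16: emit NUM '5' (now at pos=17)
pos=18: ERROR — unrecognized char '&'

Answer: 18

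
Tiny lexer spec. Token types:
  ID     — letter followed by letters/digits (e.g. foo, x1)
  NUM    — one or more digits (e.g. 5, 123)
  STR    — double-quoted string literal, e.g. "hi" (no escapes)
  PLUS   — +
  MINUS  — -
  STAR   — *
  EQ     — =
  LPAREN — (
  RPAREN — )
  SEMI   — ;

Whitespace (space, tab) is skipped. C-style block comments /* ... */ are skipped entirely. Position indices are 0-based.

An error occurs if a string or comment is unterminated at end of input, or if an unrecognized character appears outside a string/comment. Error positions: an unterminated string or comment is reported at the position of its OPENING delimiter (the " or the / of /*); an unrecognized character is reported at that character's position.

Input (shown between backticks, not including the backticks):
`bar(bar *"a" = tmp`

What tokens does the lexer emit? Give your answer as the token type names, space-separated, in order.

Answer: ID LPAREN ID STAR STR EQ ID

Derivation:
pos=0: emit ID 'bar' (now at pos=3)
pos=3: emit LPAREN '('
pos=4: emit ID 'bar' (now at pos=7)
pos=8: emit STAR '*'
pos=9: enter STRING mode
pos=9: emit STR "a" (now at pos=12)
pos=13: emit EQ '='
pos=15: emit ID 'tmp' (now at pos=18)
DONE. 7 tokens: [ID, LPAREN, ID, STAR, STR, EQ, ID]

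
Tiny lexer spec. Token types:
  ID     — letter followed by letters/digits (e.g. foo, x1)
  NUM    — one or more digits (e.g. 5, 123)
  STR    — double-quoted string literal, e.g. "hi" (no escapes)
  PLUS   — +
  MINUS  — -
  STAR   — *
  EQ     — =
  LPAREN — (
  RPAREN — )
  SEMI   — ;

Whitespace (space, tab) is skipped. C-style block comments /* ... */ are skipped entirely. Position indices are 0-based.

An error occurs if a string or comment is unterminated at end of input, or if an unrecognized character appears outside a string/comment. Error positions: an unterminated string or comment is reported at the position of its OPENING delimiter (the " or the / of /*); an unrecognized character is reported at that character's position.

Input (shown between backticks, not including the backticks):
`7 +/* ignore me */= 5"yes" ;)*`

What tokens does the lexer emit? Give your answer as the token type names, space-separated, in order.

Answer: NUM PLUS EQ NUM STR SEMI RPAREN STAR

Derivation:
pos=0: emit NUM '7' (now at pos=1)
pos=2: emit PLUS '+'
pos=3: enter COMMENT mode (saw '/*')
exit COMMENT mode (now at pos=18)
pos=18: emit EQ '='
pos=20: emit NUM '5' (now at pos=21)
pos=21: enter STRING mode
pos=21: emit STR "yes" (now at pos=26)
pos=27: emit SEMI ';'
pos=28: emit RPAREN ')'
pos=29: emit STAR '*'
DONE. 8 tokens: [NUM, PLUS, EQ, NUM, STR, SEMI, RPAREN, STAR]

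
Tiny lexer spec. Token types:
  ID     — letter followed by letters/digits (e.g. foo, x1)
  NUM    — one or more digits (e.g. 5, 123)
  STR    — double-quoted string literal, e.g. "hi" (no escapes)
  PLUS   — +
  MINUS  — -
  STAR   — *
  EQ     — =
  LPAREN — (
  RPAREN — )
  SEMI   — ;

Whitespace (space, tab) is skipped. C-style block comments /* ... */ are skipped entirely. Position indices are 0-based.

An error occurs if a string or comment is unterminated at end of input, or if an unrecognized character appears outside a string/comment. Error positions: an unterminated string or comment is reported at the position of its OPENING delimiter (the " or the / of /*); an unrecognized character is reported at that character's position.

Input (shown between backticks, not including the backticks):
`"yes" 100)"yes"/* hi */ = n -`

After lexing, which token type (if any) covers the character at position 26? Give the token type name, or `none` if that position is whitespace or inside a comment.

pos=0: enter STRING mode
pos=0: emit STR "yes" (now at pos=5)
pos=6: emit NUM '100' (now at pos=9)
pos=9: emit RPAREN ')'
pos=10: enter STRING mode
pos=10: emit STR "yes" (now at pos=15)
pos=15: enter COMMENT mode (saw '/*')
exit COMMENT mode (now at pos=23)
pos=24: emit EQ '='
pos=26: emit ID 'n' (now at pos=27)
pos=28: emit MINUS '-'
DONE. 7 tokens: [STR, NUM, RPAREN, STR, EQ, ID, MINUS]
Position 26: char is 'n' -> ID

Answer: ID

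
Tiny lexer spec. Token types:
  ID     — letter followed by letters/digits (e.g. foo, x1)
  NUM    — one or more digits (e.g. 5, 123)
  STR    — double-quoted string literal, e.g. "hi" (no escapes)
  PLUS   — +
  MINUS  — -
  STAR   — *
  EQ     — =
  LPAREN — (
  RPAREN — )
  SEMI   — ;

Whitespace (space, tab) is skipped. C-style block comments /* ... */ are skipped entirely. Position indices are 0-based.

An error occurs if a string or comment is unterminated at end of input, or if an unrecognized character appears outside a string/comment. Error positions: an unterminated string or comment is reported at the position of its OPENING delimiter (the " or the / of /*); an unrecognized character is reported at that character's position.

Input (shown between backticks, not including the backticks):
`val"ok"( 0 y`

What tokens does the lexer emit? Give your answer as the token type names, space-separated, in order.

pos=0: emit ID 'val' (now at pos=3)
pos=3: enter STRING mode
pos=3: emit STR "ok" (now at pos=7)
pos=7: emit LPAREN '('
pos=9: emit NUM '0' (now at pos=10)
pos=11: emit ID 'y' (now at pos=12)
DONE. 5 tokens: [ID, STR, LPAREN, NUM, ID]

Answer: ID STR LPAREN NUM ID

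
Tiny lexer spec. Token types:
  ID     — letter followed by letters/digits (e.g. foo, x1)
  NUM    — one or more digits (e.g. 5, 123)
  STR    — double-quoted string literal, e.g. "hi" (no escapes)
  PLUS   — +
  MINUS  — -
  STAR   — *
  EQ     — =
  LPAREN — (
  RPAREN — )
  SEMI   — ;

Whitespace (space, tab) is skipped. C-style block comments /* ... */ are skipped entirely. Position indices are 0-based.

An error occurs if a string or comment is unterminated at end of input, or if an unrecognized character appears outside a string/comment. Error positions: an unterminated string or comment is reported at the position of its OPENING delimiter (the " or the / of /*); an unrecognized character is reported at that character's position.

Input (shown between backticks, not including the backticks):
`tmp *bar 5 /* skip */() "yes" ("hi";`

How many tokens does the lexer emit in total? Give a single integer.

Answer: 10

Derivation:
pos=0: emit ID 'tmp' (now at pos=3)
pos=4: emit STAR '*'
pos=5: emit ID 'bar' (now at pos=8)
pos=9: emit NUM '5' (now at pos=10)
pos=11: enter COMMENT mode (saw '/*')
exit COMMENT mode (now at pos=21)
pos=21: emit LPAREN '('
pos=22: emit RPAREN ')'
pos=24: enter STRING mode
pos=24: emit STR "yes" (now at pos=29)
pos=30: emit LPAREN '('
pos=31: enter STRING mode
pos=31: emit STR "hi" (now at pos=35)
pos=35: emit SEMI ';'
DONE. 10 tokens: [ID, STAR, ID, NUM, LPAREN, RPAREN, STR, LPAREN, STR, SEMI]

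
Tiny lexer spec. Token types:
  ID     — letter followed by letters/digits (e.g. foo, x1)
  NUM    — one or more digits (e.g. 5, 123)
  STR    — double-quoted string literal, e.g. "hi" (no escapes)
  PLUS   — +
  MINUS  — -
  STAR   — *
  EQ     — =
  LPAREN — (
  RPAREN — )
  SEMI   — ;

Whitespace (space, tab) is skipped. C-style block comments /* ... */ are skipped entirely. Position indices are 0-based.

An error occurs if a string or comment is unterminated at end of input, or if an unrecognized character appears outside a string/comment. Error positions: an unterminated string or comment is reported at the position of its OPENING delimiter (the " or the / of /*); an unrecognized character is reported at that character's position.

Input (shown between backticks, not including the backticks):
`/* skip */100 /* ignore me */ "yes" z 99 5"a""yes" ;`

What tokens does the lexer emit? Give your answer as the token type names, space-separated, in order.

Answer: NUM STR ID NUM NUM STR STR SEMI

Derivation:
pos=0: enter COMMENT mode (saw '/*')
exit COMMENT mode (now at pos=10)
pos=10: emit NUM '100' (now at pos=13)
pos=14: enter COMMENT mode (saw '/*')
exit COMMENT mode (now at pos=29)
pos=30: enter STRING mode
pos=30: emit STR "yes" (now at pos=35)
pos=36: emit ID 'z' (now at pos=37)
pos=38: emit NUM '99' (now at pos=40)
pos=41: emit NUM '5' (now at pos=42)
pos=42: enter STRING mode
pos=42: emit STR "a" (now at pos=45)
pos=45: enter STRING mode
pos=45: emit STR "yes" (now at pos=50)
pos=51: emit SEMI ';'
DONE. 8 tokens: [NUM, STR, ID, NUM, NUM, STR, STR, SEMI]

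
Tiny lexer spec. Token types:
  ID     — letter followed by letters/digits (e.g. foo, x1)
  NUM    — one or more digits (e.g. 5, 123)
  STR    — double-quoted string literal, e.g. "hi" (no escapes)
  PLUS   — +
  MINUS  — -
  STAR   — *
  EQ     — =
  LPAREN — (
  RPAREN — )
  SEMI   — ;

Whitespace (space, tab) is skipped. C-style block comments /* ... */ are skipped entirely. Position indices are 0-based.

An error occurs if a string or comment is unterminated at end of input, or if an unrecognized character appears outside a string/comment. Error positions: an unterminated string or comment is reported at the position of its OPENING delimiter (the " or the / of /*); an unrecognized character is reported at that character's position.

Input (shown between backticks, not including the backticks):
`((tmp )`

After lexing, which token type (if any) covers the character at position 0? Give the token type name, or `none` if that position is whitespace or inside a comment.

pos=0: emit LPAREN '('
pos=1: emit LPAREN '('
pos=2: emit ID 'tmp' (now at pos=5)
pos=6: emit RPAREN ')'
DONE. 4 tokens: [LPAREN, LPAREN, ID, RPAREN]
Position 0: char is '(' -> LPAREN

Answer: LPAREN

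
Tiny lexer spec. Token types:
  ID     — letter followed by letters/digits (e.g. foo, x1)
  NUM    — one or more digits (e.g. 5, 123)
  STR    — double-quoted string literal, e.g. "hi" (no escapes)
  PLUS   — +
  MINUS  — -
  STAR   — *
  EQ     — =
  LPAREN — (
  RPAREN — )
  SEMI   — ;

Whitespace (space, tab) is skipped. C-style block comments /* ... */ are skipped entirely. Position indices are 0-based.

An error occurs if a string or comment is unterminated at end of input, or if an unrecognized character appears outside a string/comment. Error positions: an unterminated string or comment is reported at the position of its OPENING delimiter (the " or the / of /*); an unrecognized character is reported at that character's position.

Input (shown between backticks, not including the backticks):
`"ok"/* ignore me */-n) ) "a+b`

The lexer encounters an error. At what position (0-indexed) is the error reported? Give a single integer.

Answer: 25

Derivation:
pos=0: enter STRING mode
pos=0: emit STR "ok" (now at pos=4)
pos=4: enter COMMENT mode (saw '/*')
exit COMMENT mode (now at pos=19)
pos=19: emit MINUS '-'
pos=20: emit ID 'n' (now at pos=21)
pos=21: emit RPAREN ')'
pos=23: emit RPAREN ')'
pos=25: enter STRING mode
pos=25: ERROR — unterminated string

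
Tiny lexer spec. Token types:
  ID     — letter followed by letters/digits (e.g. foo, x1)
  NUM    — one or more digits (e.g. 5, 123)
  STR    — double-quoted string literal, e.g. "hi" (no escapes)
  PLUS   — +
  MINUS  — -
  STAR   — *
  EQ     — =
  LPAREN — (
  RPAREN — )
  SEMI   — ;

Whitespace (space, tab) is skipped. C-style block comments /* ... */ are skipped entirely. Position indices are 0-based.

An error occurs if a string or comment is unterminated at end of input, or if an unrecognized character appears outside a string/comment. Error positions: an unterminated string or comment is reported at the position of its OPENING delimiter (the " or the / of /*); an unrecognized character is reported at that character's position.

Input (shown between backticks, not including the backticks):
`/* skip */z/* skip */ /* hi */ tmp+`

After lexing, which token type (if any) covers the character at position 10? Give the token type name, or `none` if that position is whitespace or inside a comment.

pos=0: enter COMMENT mode (saw '/*')
exit COMMENT mode (now at pos=10)
pos=10: emit ID 'z' (now at pos=11)
pos=11: enter COMMENT mode (saw '/*')
exit COMMENT mode (now at pos=21)
pos=22: enter COMMENT mode (saw '/*')
exit COMMENT mode (now at pos=30)
pos=31: emit ID 'tmp' (now at pos=34)
pos=34: emit PLUS '+'
DONE. 3 tokens: [ID, ID, PLUS]
Position 10: char is 'z' -> ID

Answer: ID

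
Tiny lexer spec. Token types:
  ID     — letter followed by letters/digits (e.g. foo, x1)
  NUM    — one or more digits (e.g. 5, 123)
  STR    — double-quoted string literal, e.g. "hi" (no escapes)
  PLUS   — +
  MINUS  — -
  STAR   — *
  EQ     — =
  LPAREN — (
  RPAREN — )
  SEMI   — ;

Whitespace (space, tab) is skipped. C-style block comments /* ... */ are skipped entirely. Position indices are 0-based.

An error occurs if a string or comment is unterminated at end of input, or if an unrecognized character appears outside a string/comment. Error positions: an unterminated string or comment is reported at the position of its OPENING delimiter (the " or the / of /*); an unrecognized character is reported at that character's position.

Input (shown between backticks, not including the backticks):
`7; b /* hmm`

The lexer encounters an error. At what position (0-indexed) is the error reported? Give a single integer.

pos=0: emit NUM '7' (now at pos=1)
pos=1: emit SEMI ';'
pos=3: emit ID 'b' (now at pos=4)
pos=5: enter COMMENT mode (saw '/*')
pos=5: ERROR — unterminated comment (reached EOF)

Answer: 5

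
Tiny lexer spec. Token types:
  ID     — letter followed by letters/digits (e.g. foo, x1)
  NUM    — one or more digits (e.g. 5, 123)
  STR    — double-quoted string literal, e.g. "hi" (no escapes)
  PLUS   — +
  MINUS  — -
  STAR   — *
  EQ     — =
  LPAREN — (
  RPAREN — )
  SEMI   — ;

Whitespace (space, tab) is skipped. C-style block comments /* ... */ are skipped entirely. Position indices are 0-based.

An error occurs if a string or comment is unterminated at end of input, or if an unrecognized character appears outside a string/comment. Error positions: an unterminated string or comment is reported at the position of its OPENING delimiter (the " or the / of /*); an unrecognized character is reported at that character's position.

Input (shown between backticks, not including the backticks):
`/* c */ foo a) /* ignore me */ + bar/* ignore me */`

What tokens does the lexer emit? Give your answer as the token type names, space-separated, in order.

Answer: ID ID RPAREN PLUS ID

Derivation:
pos=0: enter COMMENT mode (saw '/*')
exit COMMENT mode (now at pos=7)
pos=8: emit ID 'foo' (now at pos=11)
pos=12: emit ID 'a' (now at pos=13)
pos=13: emit RPAREN ')'
pos=15: enter COMMENT mode (saw '/*')
exit COMMENT mode (now at pos=30)
pos=31: emit PLUS '+'
pos=33: emit ID 'bar' (now at pos=36)
pos=36: enter COMMENT mode (saw '/*')
exit COMMENT mode (now at pos=51)
DONE. 5 tokens: [ID, ID, RPAREN, PLUS, ID]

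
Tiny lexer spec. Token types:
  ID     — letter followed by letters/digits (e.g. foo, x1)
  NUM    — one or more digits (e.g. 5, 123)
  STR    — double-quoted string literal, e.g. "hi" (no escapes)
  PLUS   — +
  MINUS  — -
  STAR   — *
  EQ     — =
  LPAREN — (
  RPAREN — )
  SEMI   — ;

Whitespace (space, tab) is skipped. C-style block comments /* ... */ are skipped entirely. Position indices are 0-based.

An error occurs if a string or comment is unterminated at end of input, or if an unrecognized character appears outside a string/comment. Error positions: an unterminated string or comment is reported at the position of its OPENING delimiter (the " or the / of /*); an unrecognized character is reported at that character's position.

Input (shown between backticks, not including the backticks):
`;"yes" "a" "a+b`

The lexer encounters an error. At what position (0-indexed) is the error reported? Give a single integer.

Answer: 11

Derivation:
pos=0: emit SEMI ';'
pos=1: enter STRING mode
pos=1: emit STR "yes" (now at pos=6)
pos=7: enter STRING mode
pos=7: emit STR "a" (now at pos=10)
pos=11: enter STRING mode
pos=11: ERROR — unterminated string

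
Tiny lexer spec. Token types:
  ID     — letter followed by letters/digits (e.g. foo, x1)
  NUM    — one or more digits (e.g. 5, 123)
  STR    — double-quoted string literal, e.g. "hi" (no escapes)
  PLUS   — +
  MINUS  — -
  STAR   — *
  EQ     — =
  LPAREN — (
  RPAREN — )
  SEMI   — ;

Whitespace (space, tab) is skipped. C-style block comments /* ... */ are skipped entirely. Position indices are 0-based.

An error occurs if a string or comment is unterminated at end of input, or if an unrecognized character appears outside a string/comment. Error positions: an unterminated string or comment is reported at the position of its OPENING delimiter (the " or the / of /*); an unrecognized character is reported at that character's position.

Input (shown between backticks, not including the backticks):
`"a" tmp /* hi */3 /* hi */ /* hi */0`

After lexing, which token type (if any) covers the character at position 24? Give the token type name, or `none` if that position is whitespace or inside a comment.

Answer: none

Derivation:
pos=0: enter STRING mode
pos=0: emit STR "a" (now at pos=3)
pos=4: emit ID 'tmp' (now at pos=7)
pos=8: enter COMMENT mode (saw '/*')
exit COMMENT mode (now at pos=16)
pos=16: emit NUM '3' (now at pos=17)
pos=18: enter COMMENT mode (saw '/*')
exit COMMENT mode (now at pos=26)
pos=27: enter COMMENT mode (saw '/*')
exit COMMENT mode (now at pos=35)
pos=35: emit NUM '0' (now at pos=36)
DONE. 4 tokens: [STR, ID, NUM, NUM]
Position 24: char is '*' -> none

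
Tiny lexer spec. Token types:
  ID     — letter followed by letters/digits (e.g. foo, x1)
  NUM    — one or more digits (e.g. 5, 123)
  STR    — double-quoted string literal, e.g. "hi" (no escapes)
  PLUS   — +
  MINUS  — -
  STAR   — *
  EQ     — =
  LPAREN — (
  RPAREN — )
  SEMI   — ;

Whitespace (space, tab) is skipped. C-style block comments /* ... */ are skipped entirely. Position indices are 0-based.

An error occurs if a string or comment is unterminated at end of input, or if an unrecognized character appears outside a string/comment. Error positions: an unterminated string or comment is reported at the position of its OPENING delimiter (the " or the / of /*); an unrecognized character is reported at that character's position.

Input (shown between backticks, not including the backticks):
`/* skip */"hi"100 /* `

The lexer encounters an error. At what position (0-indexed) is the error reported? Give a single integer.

pos=0: enter COMMENT mode (saw '/*')
exit COMMENT mode (now at pos=10)
pos=10: enter STRING mode
pos=10: emit STR "hi" (now at pos=14)
pos=14: emit NUM '100' (now at pos=17)
pos=18: enter COMMENT mode (saw '/*')
pos=18: ERROR — unterminated comment (reached EOF)

Answer: 18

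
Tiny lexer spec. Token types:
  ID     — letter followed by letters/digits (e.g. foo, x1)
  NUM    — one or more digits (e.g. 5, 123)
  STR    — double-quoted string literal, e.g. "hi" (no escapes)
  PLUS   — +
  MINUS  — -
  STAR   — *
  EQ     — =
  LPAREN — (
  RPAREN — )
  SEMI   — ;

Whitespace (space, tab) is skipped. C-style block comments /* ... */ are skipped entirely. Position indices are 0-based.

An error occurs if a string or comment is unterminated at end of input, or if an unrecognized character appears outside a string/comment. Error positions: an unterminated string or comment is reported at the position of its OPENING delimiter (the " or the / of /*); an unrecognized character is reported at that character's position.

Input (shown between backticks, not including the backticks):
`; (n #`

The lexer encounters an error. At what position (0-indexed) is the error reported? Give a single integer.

Answer: 5

Derivation:
pos=0: emit SEMI ';'
pos=2: emit LPAREN '('
pos=3: emit ID 'n' (now at pos=4)
pos=5: ERROR — unrecognized char '#'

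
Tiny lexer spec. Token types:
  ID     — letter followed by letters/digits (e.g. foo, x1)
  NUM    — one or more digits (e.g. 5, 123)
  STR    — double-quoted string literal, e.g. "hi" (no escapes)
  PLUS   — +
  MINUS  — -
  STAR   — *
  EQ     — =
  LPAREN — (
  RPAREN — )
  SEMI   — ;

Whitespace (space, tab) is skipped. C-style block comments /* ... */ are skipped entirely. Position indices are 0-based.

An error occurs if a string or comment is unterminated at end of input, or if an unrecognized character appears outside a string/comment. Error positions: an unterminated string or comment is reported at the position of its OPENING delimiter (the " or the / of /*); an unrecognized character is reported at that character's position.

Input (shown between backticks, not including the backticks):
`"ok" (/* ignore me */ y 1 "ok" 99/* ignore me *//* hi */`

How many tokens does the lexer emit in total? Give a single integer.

pos=0: enter STRING mode
pos=0: emit STR "ok" (now at pos=4)
pos=5: emit LPAREN '('
pos=6: enter COMMENT mode (saw '/*')
exit COMMENT mode (now at pos=21)
pos=22: emit ID 'y' (now at pos=23)
pos=24: emit NUM '1' (now at pos=25)
pos=26: enter STRING mode
pos=26: emit STR "ok" (now at pos=30)
pos=31: emit NUM '99' (now at pos=33)
pos=33: enter COMMENT mode (saw '/*')
exit COMMENT mode (now at pos=48)
pos=48: enter COMMENT mode (saw '/*')
exit COMMENT mode (now at pos=56)
DONE. 6 tokens: [STR, LPAREN, ID, NUM, STR, NUM]

Answer: 6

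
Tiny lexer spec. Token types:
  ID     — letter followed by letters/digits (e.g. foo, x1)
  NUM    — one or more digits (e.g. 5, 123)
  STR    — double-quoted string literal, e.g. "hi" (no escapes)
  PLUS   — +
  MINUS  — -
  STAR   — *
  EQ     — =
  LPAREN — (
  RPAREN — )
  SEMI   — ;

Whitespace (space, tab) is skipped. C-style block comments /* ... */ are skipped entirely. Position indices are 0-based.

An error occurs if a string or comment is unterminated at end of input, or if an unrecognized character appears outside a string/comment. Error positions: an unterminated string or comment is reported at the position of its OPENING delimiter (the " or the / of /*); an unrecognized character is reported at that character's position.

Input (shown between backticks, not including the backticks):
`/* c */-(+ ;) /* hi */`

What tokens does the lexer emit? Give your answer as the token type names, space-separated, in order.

pos=0: enter COMMENT mode (saw '/*')
exit COMMENT mode (now at pos=7)
pos=7: emit MINUS '-'
pos=8: emit LPAREN '('
pos=9: emit PLUS '+'
pos=11: emit SEMI ';'
pos=12: emit RPAREN ')'
pos=14: enter COMMENT mode (saw '/*')
exit COMMENT mode (now at pos=22)
DONE. 5 tokens: [MINUS, LPAREN, PLUS, SEMI, RPAREN]

Answer: MINUS LPAREN PLUS SEMI RPAREN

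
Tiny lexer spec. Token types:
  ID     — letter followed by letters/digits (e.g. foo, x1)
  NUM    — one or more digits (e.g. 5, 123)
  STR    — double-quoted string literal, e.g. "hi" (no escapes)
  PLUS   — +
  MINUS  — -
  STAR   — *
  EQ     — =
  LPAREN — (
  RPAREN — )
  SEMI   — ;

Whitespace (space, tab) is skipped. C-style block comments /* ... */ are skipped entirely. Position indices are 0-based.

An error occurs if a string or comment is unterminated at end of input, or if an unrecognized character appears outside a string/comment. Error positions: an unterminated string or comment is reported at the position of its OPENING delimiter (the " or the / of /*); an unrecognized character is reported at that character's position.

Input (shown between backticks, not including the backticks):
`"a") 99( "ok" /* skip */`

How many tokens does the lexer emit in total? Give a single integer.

Answer: 5

Derivation:
pos=0: enter STRING mode
pos=0: emit STR "a" (now at pos=3)
pos=3: emit RPAREN ')'
pos=5: emit NUM '99' (now at pos=7)
pos=7: emit LPAREN '('
pos=9: enter STRING mode
pos=9: emit STR "ok" (now at pos=13)
pos=14: enter COMMENT mode (saw '/*')
exit COMMENT mode (now at pos=24)
DONE. 5 tokens: [STR, RPAREN, NUM, LPAREN, STR]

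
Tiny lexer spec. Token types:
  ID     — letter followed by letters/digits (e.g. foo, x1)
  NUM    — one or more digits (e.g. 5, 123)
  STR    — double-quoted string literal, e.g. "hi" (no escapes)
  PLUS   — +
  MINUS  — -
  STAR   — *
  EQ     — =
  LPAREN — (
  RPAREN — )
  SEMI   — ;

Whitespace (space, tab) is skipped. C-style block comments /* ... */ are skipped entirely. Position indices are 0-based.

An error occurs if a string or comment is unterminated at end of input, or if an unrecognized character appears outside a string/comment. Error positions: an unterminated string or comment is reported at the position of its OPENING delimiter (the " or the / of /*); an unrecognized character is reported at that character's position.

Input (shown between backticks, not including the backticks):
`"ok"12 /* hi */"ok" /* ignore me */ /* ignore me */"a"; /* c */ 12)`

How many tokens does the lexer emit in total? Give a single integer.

pos=0: enter STRING mode
pos=0: emit STR "ok" (now at pos=4)
pos=4: emit NUM '12' (now at pos=6)
pos=7: enter COMMENT mode (saw '/*')
exit COMMENT mode (now at pos=15)
pos=15: enter STRING mode
pos=15: emit STR "ok" (now at pos=19)
pos=20: enter COMMENT mode (saw '/*')
exit COMMENT mode (now at pos=35)
pos=36: enter COMMENT mode (saw '/*')
exit COMMENT mode (now at pos=51)
pos=51: enter STRING mode
pos=51: emit STR "a" (now at pos=54)
pos=54: emit SEMI ';'
pos=56: enter COMMENT mode (saw '/*')
exit COMMENT mode (now at pos=63)
pos=64: emit NUM '12' (now at pos=66)
pos=66: emit RPAREN ')'
DONE. 7 tokens: [STR, NUM, STR, STR, SEMI, NUM, RPAREN]

Answer: 7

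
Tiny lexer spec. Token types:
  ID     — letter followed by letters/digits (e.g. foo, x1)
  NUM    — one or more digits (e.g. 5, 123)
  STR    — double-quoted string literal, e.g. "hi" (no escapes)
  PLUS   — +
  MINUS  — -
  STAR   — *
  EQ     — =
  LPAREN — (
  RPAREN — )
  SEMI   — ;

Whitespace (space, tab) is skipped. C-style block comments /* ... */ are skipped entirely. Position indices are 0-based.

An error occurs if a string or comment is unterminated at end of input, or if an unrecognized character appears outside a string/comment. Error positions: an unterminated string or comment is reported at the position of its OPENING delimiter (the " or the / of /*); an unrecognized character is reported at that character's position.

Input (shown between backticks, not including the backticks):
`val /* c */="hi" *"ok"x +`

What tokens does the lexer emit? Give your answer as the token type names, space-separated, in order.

pos=0: emit ID 'val' (now at pos=3)
pos=4: enter COMMENT mode (saw '/*')
exit COMMENT mode (now at pos=11)
pos=11: emit EQ '='
pos=12: enter STRING mode
pos=12: emit STR "hi" (now at pos=16)
pos=17: emit STAR '*'
pos=18: enter STRING mode
pos=18: emit STR "ok" (now at pos=22)
pos=22: emit ID 'x' (now at pos=23)
pos=24: emit PLUS '+'
DONE. 7 tokens: [ID, EQ, STR, STAR, STR, ID, PLUS]

Answer: ID EQ STR STAR STR ID PLUS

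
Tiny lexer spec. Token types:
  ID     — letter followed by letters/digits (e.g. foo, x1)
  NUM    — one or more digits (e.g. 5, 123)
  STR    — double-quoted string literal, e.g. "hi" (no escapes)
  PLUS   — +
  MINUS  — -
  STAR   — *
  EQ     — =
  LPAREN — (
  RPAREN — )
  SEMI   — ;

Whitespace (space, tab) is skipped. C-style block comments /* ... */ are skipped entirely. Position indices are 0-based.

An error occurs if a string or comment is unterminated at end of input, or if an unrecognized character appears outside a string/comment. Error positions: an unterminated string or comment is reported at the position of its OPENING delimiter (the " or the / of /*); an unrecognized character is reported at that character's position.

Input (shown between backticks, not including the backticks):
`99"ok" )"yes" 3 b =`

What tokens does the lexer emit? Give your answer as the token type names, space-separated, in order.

pos=0: emit NUM '99' (now at pos=2)
pos=2: enter STRING mode
pos=2: emit STR "ok" (now at pos=6)
pos=7: emit RPAREN ')'
pos=8: enter STRING mode
pos=8: emit STR "yes" (now at pos=13)
pos=14: emit NUM '3' (now at pos=15)
pos=16: emit ID 'b' (now at pos=17)
pos=18: emit EQ '='
DONE. 7 tokens: [NUM, STR, RPAREN, STR, NUM, ID, EQ]

Answer: NUM STR RPAREN STR NUM ID EQ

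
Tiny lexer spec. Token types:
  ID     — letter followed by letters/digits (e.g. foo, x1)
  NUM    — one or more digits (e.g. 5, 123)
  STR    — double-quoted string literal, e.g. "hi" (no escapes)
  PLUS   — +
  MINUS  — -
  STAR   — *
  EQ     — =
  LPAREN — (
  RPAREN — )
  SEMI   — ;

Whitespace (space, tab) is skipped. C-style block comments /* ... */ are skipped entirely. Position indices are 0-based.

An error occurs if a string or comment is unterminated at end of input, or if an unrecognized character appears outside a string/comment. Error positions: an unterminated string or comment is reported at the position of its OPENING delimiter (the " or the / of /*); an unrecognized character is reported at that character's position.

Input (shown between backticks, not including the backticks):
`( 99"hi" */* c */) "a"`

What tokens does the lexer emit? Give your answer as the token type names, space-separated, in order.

pos=0: emit LPAREN '('
pos=2: emit NUM '99' (now at pos=4)
pos=4: enter STRING mode
pos=4: emit STR "hi" (now at pos=8)
pos=9: emit STAR '*'
pos=10: enter COMMENT mode (saw '/*')
exit COMMENT mode (now at pos=17)
pos=17: emit RPAREN ')'
pos=19: enter STRING mode
pos=19: emit STR "a" (now at pos=22)
DONE. 6 tokens: [LPAREN, NUM, STR, STAR, RPAREN, STR]

Answer: LPAREN NUM STR STAR RPAREN STR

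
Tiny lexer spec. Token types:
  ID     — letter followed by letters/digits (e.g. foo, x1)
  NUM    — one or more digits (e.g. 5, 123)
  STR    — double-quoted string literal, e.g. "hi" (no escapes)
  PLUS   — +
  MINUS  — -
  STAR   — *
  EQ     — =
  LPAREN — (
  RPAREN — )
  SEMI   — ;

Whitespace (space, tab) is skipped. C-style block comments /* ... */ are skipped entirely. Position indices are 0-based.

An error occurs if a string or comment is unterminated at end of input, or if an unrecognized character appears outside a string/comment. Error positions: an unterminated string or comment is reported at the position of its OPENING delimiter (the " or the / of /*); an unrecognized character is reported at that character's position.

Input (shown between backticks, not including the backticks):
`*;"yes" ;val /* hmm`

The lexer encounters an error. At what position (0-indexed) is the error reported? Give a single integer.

Answer: 13

Derivation:
pos=0: emit STAR '*'
pos=1: emit SEMI ';'
pos=2: enter STRING mode
pos=2: emit STR "yes" (now at pos=7)
pos=8: emit SEMI ';'
pos=9: emit ID 'val' (now at pos=12)
pos=13: enter COMMENT mode (saw '/*')
pos=13: ERROR — unterminated comment (reached EOF)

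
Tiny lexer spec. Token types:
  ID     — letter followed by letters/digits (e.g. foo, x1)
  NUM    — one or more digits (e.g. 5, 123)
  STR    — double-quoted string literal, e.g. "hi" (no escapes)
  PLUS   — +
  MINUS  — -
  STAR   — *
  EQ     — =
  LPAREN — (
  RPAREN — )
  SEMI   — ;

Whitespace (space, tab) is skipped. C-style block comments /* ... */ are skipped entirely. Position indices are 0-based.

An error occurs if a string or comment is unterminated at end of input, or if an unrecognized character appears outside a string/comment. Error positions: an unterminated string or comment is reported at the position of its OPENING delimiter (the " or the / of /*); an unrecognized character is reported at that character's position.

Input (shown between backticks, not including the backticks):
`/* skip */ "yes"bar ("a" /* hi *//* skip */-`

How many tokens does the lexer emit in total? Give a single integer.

Answer: 5

Derivation:
pos=0: enter COMMENT mode (saw '/*')
exit COMMENT mode (now at pos=10)
pos=11: enter STRING mode
pos=11: emit STR "yes" (now at pos=16)
pos=16: emit ID 'bar' (now at pos=19)
pos=20: emit LPAREN '('
pos=21: enter STRING mode
pos=21: emit STR "a" (now at pos=24)
pos=25: enter COMMENT mode (saw '/*')
exit COMMENT mode (now at pos=33)
pos=33: enter COMMENT mode (saw '/*')
exit COMMENT mode (now at pos=43)
pos=43: emit MINUS '-'
DONE. 5 tokens: [STR, ID, LPAREN, STR, MINUS]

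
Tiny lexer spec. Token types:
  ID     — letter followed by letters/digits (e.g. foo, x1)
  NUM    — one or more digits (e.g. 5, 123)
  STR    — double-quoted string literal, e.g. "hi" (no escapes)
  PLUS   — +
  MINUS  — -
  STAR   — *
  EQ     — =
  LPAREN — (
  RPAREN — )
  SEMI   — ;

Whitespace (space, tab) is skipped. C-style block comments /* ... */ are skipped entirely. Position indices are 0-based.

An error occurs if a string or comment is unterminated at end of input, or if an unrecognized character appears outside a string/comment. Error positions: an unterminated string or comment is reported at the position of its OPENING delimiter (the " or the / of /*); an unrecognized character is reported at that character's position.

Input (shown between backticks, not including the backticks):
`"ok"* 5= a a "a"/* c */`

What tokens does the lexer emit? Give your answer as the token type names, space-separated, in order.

Answer: STR STAR NUM EQ ID ID STR

Derivation:
pos=0: enter STRING mode
pos=0: emit STR "ok" (now at pos=4)
pos=4: emit STAR '*'
pos=6: emit NUM '5' (now at pos=7)
pos=7: emit EQ '='
pos=9: emit ID 'a' (now at pos=10)
pos=11: emit ID 'a' (now at pos=12)
pos=13: enter STRING mode
pos=13: emit STR "a" (now at pos=16)
pos=16: enter COMMENT mode (saw '/*')
exit COMMENT mode (now at pos=23)
DONE. 7 tokens: [STR, STAR, NUM, EQ, ID, ID, STR]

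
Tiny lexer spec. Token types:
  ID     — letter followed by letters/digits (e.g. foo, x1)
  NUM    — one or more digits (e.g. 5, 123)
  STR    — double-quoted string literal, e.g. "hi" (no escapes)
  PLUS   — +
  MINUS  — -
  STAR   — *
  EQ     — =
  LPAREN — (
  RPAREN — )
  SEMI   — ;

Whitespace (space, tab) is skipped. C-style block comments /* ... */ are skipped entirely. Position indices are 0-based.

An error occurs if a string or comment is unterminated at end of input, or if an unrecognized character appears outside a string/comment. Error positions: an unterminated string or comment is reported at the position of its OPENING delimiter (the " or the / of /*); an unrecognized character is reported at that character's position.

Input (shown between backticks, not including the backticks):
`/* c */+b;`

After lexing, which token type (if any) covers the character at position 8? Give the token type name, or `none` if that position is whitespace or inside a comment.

Answer: ID

Derivation:
pos=0: enter COMMENT mode (saw '/*')
exit COMMENT mode (now at pos=7)
pos=7: emit PLUS '+'
pos=8: emit ID 'b' (now at pos=9)
pos=9: emit SEMI ';'
DONE. 3 tokens: [PLUS, ID, SEMI]
Position 8: char is 'b' -> ID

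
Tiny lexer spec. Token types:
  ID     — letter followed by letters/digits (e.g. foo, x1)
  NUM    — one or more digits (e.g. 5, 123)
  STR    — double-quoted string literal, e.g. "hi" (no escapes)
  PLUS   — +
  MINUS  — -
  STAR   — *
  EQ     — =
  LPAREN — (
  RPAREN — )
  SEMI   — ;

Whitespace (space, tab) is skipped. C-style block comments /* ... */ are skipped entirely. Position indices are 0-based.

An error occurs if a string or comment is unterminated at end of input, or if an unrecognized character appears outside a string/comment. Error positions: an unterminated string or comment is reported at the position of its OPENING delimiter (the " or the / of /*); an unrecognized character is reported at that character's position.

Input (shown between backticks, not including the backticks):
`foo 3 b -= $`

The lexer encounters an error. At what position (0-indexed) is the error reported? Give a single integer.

pos=0: emit ID 'foo' (now at pos=3)
pos=4: emit NUM '3' (now at pos=5)
pos=6: emit ID 'b' (now at pos=7)
pos=8: emit MINUS '-'
pos=9: emit EQ '='
pos=11: ERROR — unrecognized char '$'

Answer: 11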